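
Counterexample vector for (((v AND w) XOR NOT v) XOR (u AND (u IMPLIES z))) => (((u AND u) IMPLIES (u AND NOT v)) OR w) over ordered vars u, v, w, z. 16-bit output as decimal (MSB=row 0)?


F1 = (((v AND w) XOR NOT v) XOR (u AND (u IMPLIES z)))
F2 = (((u AND u) IMPLIES (u AND NOT v)) OR w)
Counterexample to F1=>F2 is where F1=1 and F2=0.
Evaluate each row (bits = u,v,w,z, MSB first):
  row 0 [0000]: F1=1 F2=1 -> F1&~F2 -> 0
  row 1 [0001]: F1=1 F2=1 -> F1&~F2 -> 0
  row 2 [0010]: F1=1 F2=1 -> F1&~F2 -> 0
  row 3 [0011]: F1=1 F2=1 -> F1&~F2 -> 0
  row 4 [0100]: F1=0 F2=1 -> F1&~F2 -> 0
  row 5 [0101]: F1=0 F2=1 -> F1&~F2 -> 0
  row 6 [0110]: F1=1 F2=1 -> F1&~F2 -> 0
  row 7 [0111]: F1=1 F2=1 -> F1&~F2 -> 0
  row 8 [1000]: F1=1 F2=1 -> F1&~F2 -> 0
  row 9 [1001]: F1=0 F2=1 -> F1&~F2 -> 0
  row 10 [1010]: F1=1 F2=1 -> F1&~F2 -> 0
  row 11 [1011]: F1=0 F2=1 -> F1&~F2 -> 0
  row 12 [1100]: F1=0 F2=0 -> F1&~F2 -> 0
  row 13 [1101]: F1=1 F2=0 -> F1&~F2 -> 1
  row 14 [1110]: F1=1 F2=1 -> F1&~F2 -> 0
  row 15 [1111]: F1=0 F2=1 -> F1&~F2 -> 0
Full result column, 4 rows per line (u,v fixed per line; w,z runs 00..11 left to right):
  rows 0-3 [u,v=00]: 0000  = hex 0
  rows 4-7 [u,v=01]: 0000  = hex 0
  rows 8-11 [u,v=10]: 0000  = hex 0
  rows 12-15 [u,v=11]: 0100  = hex 4
Counterexample vector (row 0 .. row 15) = 0000000000000100
Output column grouped in 4s = 0000 0000 0000 0100 = 0x0004
Convert to decimal digit by digit (value = value*16 + digit):
  0 -> 0
  0*16 + 0 = 0
  0*16 + 0 = 0
  0*16 + 4 = 4
Decimal = 4

4


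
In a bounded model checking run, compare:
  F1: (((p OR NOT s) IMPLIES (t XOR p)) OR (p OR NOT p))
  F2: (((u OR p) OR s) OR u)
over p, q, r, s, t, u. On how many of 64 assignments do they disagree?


F1 = (((p OR NOT s) IMPLIES (t XOR p)) OR (p OR NOT p))
F2 = (((u OR p) OR s) OR u)
Evaluate both on each of 64 rows (bits = p,q,r,s,t,u):
  row 0 [000000]: F1=1 F2=0 (differ) -> 1
  row 1 [000001]: F1=1 F2=1 -> 0
  row 2 [000010]: F1=1 F2=0 (differ) -> 1
  row 3 [000011]: F1=1 F2=1 -> 0
  row 4 [000100]: F1=1 F2=1 -> 0
  (every remaining row is evaluated the same way; all 64 results are listed next)
Full result column, 8 rows per line (p,q,r fixed per line; s,t,u runs 000..111 left to right):
  rows 0-7 [p,q,r=000]: 10100000  (ones: 2)
  rows 8-15 [p,q,r=001]: 10100000  (ones: 2)
  rows 16-23 [p,q,r=010]: 10100000  (ones: 2)
  rows 24-31 [p,q,r=011]: 10100000  (ones: 2)
  rows 32-39 [p,q,r=100]: 00000000  (ones: 0)
  rows 40-47 [p,q,r=101]: 00000000  (ones: 0)
  rows 48-55 [p,q,r=110]: 00000000  (ones: 0)
  rows 56-63 [p,q,r=111]: 00000000  (ones: 0)
Disagreements = 2+2+2+2+0+0+0+0 = 8

8


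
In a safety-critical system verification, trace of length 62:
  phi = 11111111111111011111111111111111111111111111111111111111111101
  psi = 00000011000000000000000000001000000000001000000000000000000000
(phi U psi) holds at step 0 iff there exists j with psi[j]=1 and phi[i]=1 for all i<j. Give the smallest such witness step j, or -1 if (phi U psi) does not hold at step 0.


(phi U psi) at 0: need smallest j with psi[j]=1 and phi[i]=1 for all i in [0,j).
Scan from step 0:
  step 0: phi=1, psi=0 -> continue
  step 1: phi=1, psi=0 -> continue
  step 2: phi=1, psi=0 -> continue
  step 3: phi=1, psi=0 -> continue
  step 6: psi=1 and phi held for [0,6) -> witness found
Witness step = 6

6


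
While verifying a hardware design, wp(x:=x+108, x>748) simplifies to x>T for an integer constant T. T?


Formula: wp(x:=E, P) = P[E/x] (substitute E for x in postcondition)
Step 1: Postcondition: x>748
Step 2: Substitute x+108 for x: x+108>748
Step 3: Solve for x: x > 748-108 = 640

640


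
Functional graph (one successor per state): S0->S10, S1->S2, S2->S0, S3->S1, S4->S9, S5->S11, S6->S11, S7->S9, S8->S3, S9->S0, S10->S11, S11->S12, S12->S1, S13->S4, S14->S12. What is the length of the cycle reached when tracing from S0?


Trace from S0 until a state repeats:
  S0 -> S10 -> S11 -> S12 -> S1 -> S2 -> S0
S0 first seen at step 0, revisited at step 6.
Cycle length = 6 - 0 = 6

6


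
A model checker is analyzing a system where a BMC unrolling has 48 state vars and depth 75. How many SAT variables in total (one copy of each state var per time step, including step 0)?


BMC unrolls to depth k, creating one copy of each state var for steps 0..k.
Step count = 75 + 1 = 76 (steps 0 through 75)
Vars per step = 48
Total = 48 * 76 = 3648

3648


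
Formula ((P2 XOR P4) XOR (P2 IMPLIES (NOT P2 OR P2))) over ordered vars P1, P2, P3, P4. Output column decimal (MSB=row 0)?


Formula: ((P2 XOR P4) XOR (P2 IMPLIES (NOT P2 OR P2))) over P1, P2, P3, P4 (16 rows)
Evaluate each row (bits = P1,P2,P3,P4, MSB first):
  row 0 [0000]: ((0 XOR 0) XOR (0 IMPLIES (NOT 0 OR 0))) -> 1
  row 1 [0001]: ((0 XOR 1) XOR (0 IMPLIES (NOT 0 OR 0))) -> 0
  row 2 [0010]: ((0 XOR 0) XOR (0 IMPLIES (NOT 0 OR 0))) -> 1
  row 3 [0011]: ((0 XOR 1) XOR (0 IMPLIES (NOT 0 OR 0))) -> 0
  row 4 [0100]: ((1 XOR 0) XOR (1 IMPLIES (NOT 1 OR 1))) -> 0
  row 5 [0101]: ((1 XOR 1) XOR (1 IMPLIES (NOT 1 OR 1))) -> 1
  row 6 [0110]: ((1 XOR 0) XOR (1 IMPLIES (NOT 1 OR 1))) -> 0
  row 7 [0111]: ((1 XOR 1) XOR (1 IMPLIES (NOT 1 OR 1))) -> 1
  row 8 [1000]: ((0 XOR 0) XOR (0 IMPLIES (NOT 0 OR 0))) -> 1
  row 9 [1001]: ((0 XOR 1) XOR (0 IMPLIES (NOT 0 OR 0))) -> 0
  row 10 [1010]: ((0 XOR 0) XOR (0 IMPLIES (NOT 0 OR 0))) -> 1
  row 11 [1011]: ((0 XOR 1) XOR (0 IMPLIES (NOT 0 OR 0))) -> 0
  row 12 [1100]: ((1 XOR 0) XOR (1 IMPLIES (NOT 1 OR 1))) -> 0
  row 13 [1101]: ((1 XOR 1) XOR (1 IMPLIES (NOT 1 OR 1))) -> 1
  row 14 [1110]: ((1 XOR 0) XOR (1 IMPLIES (NOT 1 OR 1))) -> 0
  row 15 [1111]: ((1 XOR 1) XOR (1 IMPLIES (NOT 1 OR 1))) -> 1
Full result column, 4 rows per line (P1,P2 fixed per line; P3,P4 runs 00..11 left to right):
  rows 0-3 [P1,P2=00]: 1010  = hex A
  rows 4-7 [P1,P2=01]: 0101  = hex 5
  rows 8-11 [P1,P2=10]: 1010  = hex A
  rows 12-15 [P1,P2=11]: 0101  = hex 5
Output column (row 0 .. row 15) = 1010010110100101
Output column grouped in 4s = 1010 0101 1010 0101 = 0xA5A5
Convert to decimal digit by digit (value = value*16 + digit):
  A -> 10
  10*16 + 5 = 165
  165*16 + 10 (A) = 2650
  2650*16 + 5 = 42405
Decimal = 42405

42405


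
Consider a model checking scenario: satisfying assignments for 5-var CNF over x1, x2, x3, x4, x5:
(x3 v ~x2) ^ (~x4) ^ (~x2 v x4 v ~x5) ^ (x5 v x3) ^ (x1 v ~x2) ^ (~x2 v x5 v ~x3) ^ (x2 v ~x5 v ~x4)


CNF with 7 clauses over 5 vars (32 assignments).
An assignment satisfies CNF iff every clause has >=1 true literal.
Check each row (bits = x1,x2,x3,x4,x5; clause T/F shown):
  row 0 [00000]: clauses=TTTFTTT -> 0
  row 1 [00001]: clauses=TTTTTTT -> 1
  row 2 [00010]: clauses=TFTFTTT -> 0
  row 3 [00011]: clauses=TFTTTTF -> 0
  row 4 [00100]: clauses=TTTTTTT -> 1
  row 5 [00101]: clauses=TTTTTTT -> 1
  row 6 [00110]: clauses=TFTTTTT -> 0
  row 7 [00111]: clauses=TFTTTTF -> 0
  row 8 [01000]: clauses=FTTFFTT -> 0
  row 9 [01001]: clauses=FTFTFTT -> 0
  row 10 [01010]: clauses=FFTFFTT -> 0
  row 11 [01011]: clauses=FFTTFTT -> 0
  row 12 [01100]: clauses=TTTTFFT -> 0
  row 13 [01101]: clauses=TTFTFTT -> 0
  row 14 [01110]: clauses=TFTTFFT -> 0
  row 15 [01111]: clauses=TFTTFTT -> 0
  row 16 [10000]: clauses=TTTFTTT -> 0
  row 17 [10001]: clauses=TTTTTTT -> 1
  row 18 [10010]: clauses=TFTFTTT -> 0
  row 19 [10011]: clauses=TFTTTTF -> 0
  row 20 [10100]: clauses=TTTTTTT -> 1
  row 21 [10101]: clauses=TTTTTTT -> 1
  row 22 [10110]: clauses=TFTTTTT -> 0
  row 23 [10111]: clauses=TFTTTTF -> 0
  row 24 [11000]: clauses=FTTFTTT -> 0
  row 25 [11001]: clauses=FTFTTTT -> 0
  row 26 [11010]: clauses=FFTFTTT -> 0
  row 27 [11011]: clauses=FFTTTTT -> 0
  row 28 [11100]: clauses=TTTTTFT -> 0
  row 29 [11101]: clauses=TTFTTTT -> 0
  row 30 [11110]: clauses=TFTTTFT -> 0
  row 31 [11111]: clauses=TFTTTTT -> 0
Full result column, 8 rows per line (x1,x2 fixed per line; x3,x4,x5 runs 000..111 left to right):
  rows 0-7 [x1,x2=00]: 01001100  (ones: 3)
  rows 8-15 [x1,x2=01]: 00000000  (ones: 0)
  rows 16-23 [x1,x2=10]: 01001100  (ones: 3)
  rows 24-31 [x1,x2=11]: 00000000  (ones: 0)
Satisfying assignments = 3+0+3+0 = 6

6


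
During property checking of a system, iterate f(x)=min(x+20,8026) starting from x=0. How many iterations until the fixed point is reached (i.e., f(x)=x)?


Step 1: x=0, cap=8026, increment=20
Step 2: x grows by 20 each step until capped at 8026; fixed point is x=8026
Step 3: iterations = ceil(8026/20) = 402

402


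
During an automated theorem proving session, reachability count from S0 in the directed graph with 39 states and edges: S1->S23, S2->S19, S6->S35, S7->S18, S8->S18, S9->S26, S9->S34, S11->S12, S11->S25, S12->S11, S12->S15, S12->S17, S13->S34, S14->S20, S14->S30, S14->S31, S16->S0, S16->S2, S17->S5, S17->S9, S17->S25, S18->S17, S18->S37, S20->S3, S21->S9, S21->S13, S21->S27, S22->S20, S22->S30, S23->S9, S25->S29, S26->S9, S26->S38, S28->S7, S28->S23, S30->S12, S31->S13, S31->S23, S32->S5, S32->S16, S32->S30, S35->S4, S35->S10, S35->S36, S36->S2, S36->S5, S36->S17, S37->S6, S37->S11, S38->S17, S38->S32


BFS from S0:
  layer 0: {S0}
Reachable set: {S0}
Count = 1

1


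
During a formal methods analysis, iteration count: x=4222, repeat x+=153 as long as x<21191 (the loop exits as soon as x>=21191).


Step 1: x goes from 4222 toward 21191 by 153; the body runs while x<21191, so iterations = ceil((bound-start)/step)
Step 2: Distance=16969
Step 3: ceil(16969/153)=111

111


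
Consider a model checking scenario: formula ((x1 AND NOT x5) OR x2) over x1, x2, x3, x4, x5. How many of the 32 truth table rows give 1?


Formula: ((x1 AND NOT x5) OR x2) over 5 vars (32 rows)
Evaluate each row (x1, x2, x3, x4, x5 as bits, MSB first):
  row 0 [00000]: ((0 AND NOT 0) OR 0) -> 0
  row 1 [00001]: ((0 AND NOT 1) OR 0) -> 0
  row 2 [00010]: ((0 AND NOT 0) OR 0) -> 0
  row 3 [00011]: ((0 AND NOT 1) OR 0) -> 0
  row 4 [00100]: ((0 AND NOT 0) OR 0) -> 0
  row 5 [00101]: ((0 AND NOT 1) OR 0) -> 0
  row 6 [00110]: ((0 AND NOT 0) OR 0) -> 0
  row 7 [00111]: ((0 AND NOT 1) OR 0) -> 0
  row 8 [01000]: ((0 AND NOT 0) OR 1) -> 1
  row 9 [01001]: ((0 AND NOT 1) OR 1) -> 1
  row 10 [01010]: ((0 AND NOT 0) OR 1) -> 1
  row 11 [01011]: ((0 AND NOT 1) OR 1) -> 1
  row 12 [01100]: ((0 AND NOT 0) OR 1) -> 1
  row 13 [01101]: ((0 AND NOT 1) OR 1) -> 1
  row 14 [01110]: ((0 AND NOT 0) OR 1) -> 1
  row 15 [01111]: ((0 AND NOT 1) OR 1) -> 1
  row 16 [10000]: ((1 AND NOT 0) OR 0) -> 1
  row 17 [10001]: ((1 AND NOT 1) OR 0) -> 0
  row 18 [10010]: ((1 AND NOT 0) OR 0) -> 1
  row 19 [10011]: ((1 AND NOT 1) OR 0) -> 0
  row 20 [10100]: ((1 AND NOT 0) OR 0) -> 1
  row 21 [10101]: ((1 AND NOT 1) OR 0) -> 0
  row 22 [10110]: ((1 AND NOT 0) OR 0) -> 1
  row 23 [10111]: ((1 AND NOT 1) OR 0) -> 0
  row 24 [11000]: ((1 AND NOT 0) OR 1) -> 1
  row 25 [11001]: ((1 AND NOT 1) OR 1) -> 1
  row 26 [11010]: ((1 AND NOT 0) OR 1) -> 1
  row 27 [11011]: ((1 AND NOT 1) OR 1) -> 1
  row 28 [11100]: ((1 AND NOT 0) OR 1) -> 1
  row 29 [11101]: ((1 AND NOT 1) OR 1) -> 1
  row 30 [11110]: ((1 AND NOT 0) OR 1) -> 1
  row 31 [11111]: ((1 AND NOT 1) OR 1) -> 1
Full result column, 8 rows per line (x1,x2 fixed per line; x3,x4,x5 runs 000..111 left to right):
  rows 0-7 [x1,x2=00]: 00000000  (ones: 0)
  rows 8-15 [x1,x2=01]: 11111111  (ones: 8)
  rows 16-23 [x1,x2=10]: 10101010  (ones: 4)
  rows 24-31 [x1,x2=11]: 11111111  (ones: 8)
Count of 1-rows = 0+8+4+8 = 20

20


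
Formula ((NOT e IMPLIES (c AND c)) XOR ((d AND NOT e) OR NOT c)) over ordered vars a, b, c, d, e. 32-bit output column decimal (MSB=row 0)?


Formula: ((NOT e IMPLIES (c AND c)) XOR ((d AND NOT e) OR NOT c)) over a, b, c, d, e (32 rows)
Evaluate each row (bits = a,b,c,d,e, MSB first):
  row 0 [00000]: ((NOT 0 IMPLIES (0 AND 0)) XOR ((0 AND NOT 0) OR NOT 0)) -> 1
  row 1 [00001]: ((NOT 1 IMPLIES (0 AND 0)) XOR ((0 AND NOT 1) OR NOT 0)) -> 0
  row 2 [00010]: ((NOT 0 IMPLIES (0 AND 0)) XOR ((1 AND NOT 0) OR NOT 0)) -> 1
  row 3 [00011]: ((NOT 1 IMPLIES (0 AND 0)) XOR ((1 AND NOT 1) OR NOT 0)) -> 0
  row 4 [00100]: ((NOT 0 IMPLIES (1 AND 1)) XOR ((0 AND NOT 0) OR NOT 1)) -> 1
  row 5 [00101]: ((NOT 1 IMPLIES (1 AND 1)) XOR ((0 AND NOT 1) OR NOT 1)) -> 1
  row 6 [00110]: ((NOT 0 IMPLIES (1 AND 1)) XOR ((1 AND NOT 0) OR NOT 1)) -> 0
  row 7 [00111]: ((NOT 1 IMPLIES (1 AND 1)) XOR ((1 AND NOT 1) OR NOT 1)) -> 1
  row 8 [01000]: ((NOT 0 IMPLIES (0 AND 0)) XOR ((0 AND NOT 0) OR NOT 0)) -> 1
  row 9 [01001]: ((NOT 1 IMPLIES (0 AND 0)) XOR ((0 AND NOT 1) OR NOT 0)) -> 0
  row 10 [01010]: ((NOT 0 IMPLIES (0 AND 0)) XOR ((1 AND NOT 0) OR NOT 0)) -> 1
  row 11 [01011]: ((NOT 1 IMPLIES (0 AND 0)) XOR ((1 AND NOT 1) OR NOT 0)) -> 0
  row 12 [01100]: ((NOT 0 IMPLIES (1 AND 1)) XOR ((0 AND NOT 0) OR NOT 1)) -> 1
  row 13 [01101]: ((NOT 1 IMPLIES (1 AND 1)) XOR ((0 AND NOT 1) OR NOT 1)) -> 1
  row 14 [01110]: ((NOT 0 IMPLIES (1 AND 1)) XOR ((1 AND NOT 0) OR NOT 1)) -> 0
  row 15 [01111]: ((NOT 1 IMPLIES (1 AND 1)) XOR ((1 AND NOT 1) OR NOT 1)) -> 1
  row 16 [10000]: ((NOT 0 IMPLIES (0 AND 0)) XOR ((0 AND NOT 0) OR NOT 0)) -> 1
  row 17 [10001]: ((NOT 1 IMPLIES (0 AND 0)) XOR ((0 AND NOT 1) OR NOT 0)) -> 0
  row 18 [10010]: ((NOT 0 IMPLIES (0 AND 0)) XOR ((1 AND NOT 0) OR NOT 0)) -> 1
  row 19 [10011]: ((NOT 1 IMPLIES (0 AND 0)) XOR ((1 AND NOT 1) OR NOT 0)) -> 0
  row 20 [10100]: ((NOT 0 IMPLIES (1 AND 1)) XOR ((0 AND NOT 0) OR NOT 1)) -> 1
  row 21 [10101]: ((NOT 1 IMPLIES (1 AND 1)) XOR ((0 AND NOT 1) OR NOT 1)) -> 1
  row 22 [10110]: ((NOT 0 IMPLIES (1 AND 1)) XOR ((1 AND NOT 0) OR NOT 1)) -> 0
  row 23 [10111]: ((NOT 1 IMPLIES (1 AND 1)) XOR ((1 AND NOT 1) OR NOT 1)) -> 1
  row 24 [11000]: ((NOT 0 IMPLIES (0 AND 0)) XOR ((0 AND NOT 0) OR NOT 0)) -> 1
  row 25 [11001]: ((NOT 1 IMPLIES (0 AND 0)) XOR ((0 AND NOT 1) OR NOT 0)) -> 0
  row 26 [11010]: ((NOT 0 IMPLIES (0 AND 0)) XOR ((1 AND NOT 0) OR NOT 0)) -> 1
  row 27 [11011]: ((NOT 1 IMPLIES (0 AND 0)) XOR ((1 AND NOT 1) OR NOT 0)) -> 0
  row 28 [11100]: ((NOT 0 IMPLIES (1 AND 1)) XOR ((0 AND NOT 0) OR NOT 1)) -> 1
  row 29 [11101]: ((NOT 1 IMPLIES (1 AND 1)) XOR ((0 AND NOT 1) OR NOT 1)) -> 1
  row 30 [11110]: ((NOT 0 IMPLIES (1 AND 1)) XOR ((1 AND NOT 0) OR NOT 1)) -> 0
  row 31 [11111]: ((NOT 1 IMPLIES (1 AND 1)) XOR ((1 AND NOT 1) OR NOT 1)) -> 1
Full result column, 4 rows per line (a,b,c fixed per line; d,e runs 00..11 left to right):
  rows 0-3 [a,b,c=000]: 1010  = hex A
  rows 4-7 [a,b,c=001]: 1101  = hex D
  rows 8-11 [a,b,c=010]: 1010  = hex A
  rows 12-15 [a,b,c=011]: 1101  = hex D
  rows 16-19 [a,b,c=100]: 1010  = hex A
  rows 20-23 [a,b,c=101]: 1101  = hex D
  rows 24-27 [a,b,c=110]: 1010  = hex A
  rows 28-31 [a,b,c=111]: 1101  = hex D
Output column (row 0 .. row 31) = 10101101101011011010110110101101
Output column grouped in 4s = 1010 1101 1010 1101 1010 1101 1010 1101 = 0xADADADAD
Convert to decimal digit by digit (value = value*16 + digit):
  A -> 10
  10*16 + 13 (D) = 173
  173*16 + 10 (A) = 2778
  2778*16 + 13 (D) = 44461
  44461*16 + 10 (A) = 711386
  711386*16 + 13 (D) = 11382189
  11382189*16 + 10 (A) = 182115034
  182115034*16 + 13 (D) = 2913840557
Decimal = 2913840557

2913840557


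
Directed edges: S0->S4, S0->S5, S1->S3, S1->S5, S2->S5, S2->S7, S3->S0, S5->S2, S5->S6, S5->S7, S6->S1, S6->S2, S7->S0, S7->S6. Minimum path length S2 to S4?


BFS layer-by-layer from S2:
  dist 0: {S2}
  dist 1: {S5, S7}
  dist 2: {S0, S6}
  dist 3: {S1, S4}
  -> S4 reached at distance 3
Shortest path length = 3

3


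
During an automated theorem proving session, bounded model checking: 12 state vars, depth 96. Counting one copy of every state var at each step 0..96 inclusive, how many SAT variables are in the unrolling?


BMC unrolls to depth k, creating one copy of each state var for steps 0..k.
Step count = 96 + 1 = 97 (steps 0 through 96)
Vars per step = 12
Total = 12 * 97 = 1164

1164


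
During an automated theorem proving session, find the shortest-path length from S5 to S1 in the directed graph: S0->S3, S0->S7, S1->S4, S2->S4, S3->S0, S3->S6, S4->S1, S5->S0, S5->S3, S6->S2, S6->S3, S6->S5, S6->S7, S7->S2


BFS layer-by-layer from S5:
  dist 0: {S5}
  dist 1: {S0, S3}
  dist 2: {S6, S7}
  dist 3: {S2}
  dist 4: {S4}
  dist 5: {S1}
  -> S1 reached at distance 5
Shortest path length = 5

5


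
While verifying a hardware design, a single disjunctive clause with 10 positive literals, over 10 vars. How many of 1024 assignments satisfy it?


Step 1: Total=2^10=1024
Step 2: Unsat when all 10 false: 2^0=1
Step 3: Sat=1024-1=1023

1023


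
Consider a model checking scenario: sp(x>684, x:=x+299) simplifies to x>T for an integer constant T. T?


Formula: sp(P, x:=E) = exists old_x. (x = E[old_x/x]) AND P[old_x/x] (old_x is the value of x before the assignment; eliminate old_x by solving x = E[old_x/x] for old_x)
Step 1: Precondition P: x>684, i.e. old_x > 684
Step 2: Assignment gives x = old_x + 299, so old_x = x - 299
Step 3: Substitute into P: x - 299 > 684
Step 4: Simplify: x > 684+299 = 983

983


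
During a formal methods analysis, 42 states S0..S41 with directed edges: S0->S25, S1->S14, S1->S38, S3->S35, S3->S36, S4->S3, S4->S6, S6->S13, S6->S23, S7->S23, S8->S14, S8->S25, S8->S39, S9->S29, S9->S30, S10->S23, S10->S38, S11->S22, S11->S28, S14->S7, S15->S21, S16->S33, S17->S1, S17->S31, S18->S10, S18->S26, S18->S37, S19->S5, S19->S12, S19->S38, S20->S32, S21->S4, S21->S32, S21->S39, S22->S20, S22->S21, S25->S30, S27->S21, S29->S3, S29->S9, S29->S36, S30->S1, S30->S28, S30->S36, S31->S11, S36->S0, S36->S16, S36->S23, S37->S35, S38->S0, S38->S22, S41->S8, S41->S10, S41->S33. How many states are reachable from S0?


BFS from S0:
  layer 0: {S0}
  layer 1: {S25}
  layer 2: {S30}
  layer 3: {S1, S28, S36}
  layer 4: {S14, S16, S23, S38}
  layer 5: {S7, S22, S33}
  layer 6: {S20, S21}
  layer 7: {S4, S32, S39}
  layer 8: {S3, S6}
  layer 9: {S13, S35}
Reachable set: {S0, S1, S3, S4, S6, S7, S13, S14, S16, S20, S21, S22, S23, S25, S28, S30, S32, S33, S35, S36, S38, S39}
Count = 22

22


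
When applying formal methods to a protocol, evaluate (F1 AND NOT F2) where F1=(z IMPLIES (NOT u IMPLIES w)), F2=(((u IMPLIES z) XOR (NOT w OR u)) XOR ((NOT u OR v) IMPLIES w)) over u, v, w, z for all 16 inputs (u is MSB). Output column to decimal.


F1 = (z IMPLIES (NOT u IMPLIES w))
F2 = (((u IMPLIES z) XOR (NOT w OR u)) XOR ((NOT u OR v) IMPLIES w))
Counterexample to F1=>F2 is where F1=1 and F2=0.
Evaluate each row (bits = u,v,w,z, MSB first):
  row 0 [0000]: F1=1 F2=0 -> F1&~F2 -> 1
  row 1 [0001]: F1=0 F2=0 -> F1&~F2 -> 0
  row 2 [0010]: F1=1 F2=0 -> F1&~F2 -> 1
  row 3 [0011]: F1=1 F2=0 -> F1&~F2 -> 1
  row 4 [0100]: F1=1 F2=0 -> F1&~F2 -> 1
  row 5 [0101]: F1=0 F2=0 -> F1&~F2 -> 0
  row 6 [0110]: F1=1 F2=0 -> F1&~F2 -> 1
  row 7 [0111]: F1=1 F2=0 -> F1&~F2 -> 1
  row 8 [1000]: F1=1 F2=0 -> F1&~F2 -> 1
  row 9 [1001]: F1=1 F2=1 -> F1&~F2 -> 0
  row 10 [1010]: F1=1 F2=0 -> F1&~F2 -> 1
  row 11 [1011]: F1=1 F2=1 -> F1&~F2 -> 0
  row 12 [1100]: F1=1 F2=1 -> F1&~F2 -> 0
  row 13 [1101]: F1=1 F2=0 -> F1&~F2 -> 1
  row 14 [1110]: F1=1 F2=0 -> F1&~F2 -> 1
  row 15 [1111]: F1=1 F2=1 -> F1&~F2 -> 0
Full result column, 4 rows per line (u,v fixed per line; w,z runs 00..11 left to right):
  rows 0-3 [u,v=00]: 1011  = hex B
  rows 4-7 [u,v=01]: 1011  = hex B
  rows 8-11 [u,v=10]: 1010  = hex A
  rows 12-15 [u,v=11]: 0110  = hex 6
Counterexample vector (row 0 .. row 15) = 1011101110100110
Output column grouped in 4s = 1011 1011 1010 0110 = 0xBBA6
Convert to decimal digit by digit (value = value*16 + digit):
  B -> 11
  11*16 + 11 (B) = 187
  187*16 + 10 (A) = 3002
  3002*16 + 6 = 48038
Decimal = 48038

48038


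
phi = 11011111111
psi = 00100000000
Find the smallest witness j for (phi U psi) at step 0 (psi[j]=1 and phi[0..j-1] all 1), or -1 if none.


(phi U psi) at 0: need smallest j with psi[j]=1 and phi[i]=1 for all i in [0,j).
Scan from step 0:
  step 0: phi=1, psi=0 -> continue
  step 1: phi=1, psi=0 -> continue
  step 2: psi=1 and phi held for [0,2) -> witness found
Witness step = 2

2


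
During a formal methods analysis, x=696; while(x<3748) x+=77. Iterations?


Step 1: x goes from 696 toward 3748 by 77; the body runs while x<3748, so iterations = ceil((bound-start)/step)
Step 2: Distance=3052
Step 3: ceil(3052/77)=40

40


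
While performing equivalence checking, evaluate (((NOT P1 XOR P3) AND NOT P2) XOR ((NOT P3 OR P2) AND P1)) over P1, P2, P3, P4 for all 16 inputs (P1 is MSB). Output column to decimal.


Formula: (((NOT P1 XOR P3) AND NOT P2) XOR ((NOT P3 OR P2) AND P1)) over P1, P2, P3, P4 (16 rows)
Evaluate each row (bits = P1,P2,P3,P4, MSB first):
  row 0 [0000]: (((NOT 0 XOR 0) AND NOT 0) XOR ((NOT 0 OR 0) AND 0)) -> 1
  row 1 [0001]: (((NOT 0 XOR 0) AND NOT 0) XOR ((NOT 0 OR 0) AND 0)) -> 1
  row 2 [0010]: (((NOT 0 XOR 1) AND NOT 0) XOR ((NOT 1 OR 0) AND 0)) -> 0
  row 3 [0011]: (((NOT 0 XOR 1) AND NOT 0) XOR ((NOT 1 OR 0) AND 0)) -> 0
  row 4 [0100]: (((NOT 0 XOR 0) AND NOT 1) XOR ((NOT 0 OR 1) AND 0)) -> 0
  row 5 [0101]: (((NOT 0 XOR 0) AND NOT 1) XOR ((NOT 0 OR 1) AND 0)) -> 0
  row 6 [0110]: (((NOT 0 XOR 1) AND NOT 1) XOR ((NOT 1 OR 1) AND 0)) -> 0
  row 7 [0111]: (((NOT 0 XOR 1) AND NOT 1) XOR ((NOT 1 OR 1) AND 0)) -> 0
  row 8 [1000]: (((NOT 1 XOR 0) AND NOT 0) XOR ((NOT 0 OR 0) AND 1)) -> 1
  row 9 [1001]: (((NOT 1 XOR 0) AND NOT 0) XOR ((NOT 0 OR 0) AND 1)) -> 1
  row 10 [1010]: (((NOT 1 XOR 1) AND NOT 0) XOR ((NOT 1 OR 0) AND 1)) -> 1
  row 11 [1011]: (((NOT 1 XOR 1) AND NOT 0) XOR ((NOT 1 OR 0) AND 1)) -> 1
  row 12 [1100]: (((NOT 1 XOR 0) AND NOT 1) XOR ((NOT 0 OR 1) AND 1)) -> 1
  row 13 [1101]: (((NOT 1 XOR 0) AND NOT 1) XOR ((NOT 0 OR 1) AND 1)) -> 1
  row 14 [1110]: (((NOT 1 XOR 1) AND NOT 1) XOR ((NOT 1 OR 1) AND 1)) -> 1
  row 15 [1111]: (((NOT 1 XOR 1) AND NOT 1) XOR ((NOT 1 OR 1) AND 1)) -> 1
Full result column, 4 rows per line (P1,P2 fixed per line; P3,P4 runs 00..11 left to right):
  rows 0-3 [P1,P2=00]: 1100  = hex C
  rows 4-7 [P1,P2=01]: 0000  = hex 0
  rows 8-11 [P1,P2=10]: 1111  = hex F
  rows 12-15 [P1,P2=11]: 1111  = hex F
Output column (row 0 .. row 15) = 1100000011111111
Output column grouped in 4s = 1100 0000 1111 1111 = 0xC0FF
Convert to decimal digit by digit (value = value*16 + digit):
  C -> 12
  12*16 + 0 = 192
  192*16 + 15 (F) = 3087
  3087*16 + 15 (F) = 49407
Decimal = 49407

49407


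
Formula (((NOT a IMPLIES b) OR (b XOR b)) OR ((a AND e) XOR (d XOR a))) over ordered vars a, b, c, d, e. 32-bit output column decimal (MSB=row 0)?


Formula: (((NOT a IMPLIES b) OR (b XOR b)) OR ((a AND e) XOR (d XOR a))) over a, b, c, d, e (32 rows)
Evaluate each row (bits = a,b,c,d,e, MSB first):
  row 0 [00000]: (((NOT 0 IMPLIES 0) OR (0 XOR 0)) OR ((0 AND 0) XOR (0 XOR 0))) -> 0
  row 1 [00001]: (((NOT 0 IMPLIES 0) OR (0 XOR 0)) OR ((0 AND 1) XOR (0 XOR 0))) -> 0
  row 2 [00010]: (((NOT 0 IMPLIES 0) OR (0 XOR 0)) OR ((0 AND 0) XOR (1 XOR 0))) -> 1
  row 3 [00011]: (((NOT 0 IMPLIES 0) OR (0 XOR 0)) OR ((0 AND 1) XOR (1 XOR 0))) -> 1
  row 4 [00100]: (((NOT 0 IMPLIES 0) OR (0 XOR 0)) OR ((0 AND 0) XOR (0 XOR 0))) -> 0
  row 5 [00101]: (((NOT 0 IMPLIES 0) OR (0 XOR 0)) OR ((0 AND 1) XOR (0 XOR 0))) -> 0
  row 6 [00110]: (((NOT 0 IMPLIES 0) OR (0 XOR 0)) OR ((0 AND 0) XOR (1 XOR 0))) -> 1
  row 7 [00111]: (((NOT 0 IMPLIES 0) OR (0 XOR 0)) OR ((0 AND 1) XOR (1 XOR 0))) -> 1
  row 8 [01000]: (((NOT 0 IMPLIES 1) OR (1 XOR 1)) OR ((0 AND 0) XOR (0 XOR 0))) -> 1
  row 9 [01001]: (((NOT 0 IMPLIES 1) OR (1 XOR 1)) OR ((0 AND 1) XOR (0 XOR 0))) -> 1
  row 10 [01010]: (((NOT 0 IMPLIES 1) OR (1 XOR 1)) OR ((0 AND 0) XOR (1 XOR 0))) -> 1
  row 11 [01011]: (((NOT 0 IMPLIES 1) OR (1 XOR 1)) OR ((0 AND 1) XOR (1 XOR 0))) -> 1
  row 12 [01100]: (((NOT 0 IMPLIES 1) OR (1 XOR 1)) OR ((0 AND 0) XOR (0 XOR 0))) -> 1
  row 13 [01101]: (((NOT 0 IMPLIES 1) OR (1 XOR 1)) OR ((0 AND 1) XOR (0 XOR 0))) -> 1
  row 14 [01110]: (((NOT 0 IMPLIES 1) OR (1 XOR 1)) OR ((0 AND 0) XOR (1 XOR 0))) -> 1
  row 15 [01111]: (((NOT 0 IMPLIES 1) OR (1 XOR 1)) OR ((0 AND 1) XOR (1 XOR 0))) -> 1
  row 16 [10000]: (((NOT 1 IMPLIES 0) OR (0 XOR 0)) OR ((1 AND 0) XOR (0 XOR 1))) -> 1
  row 17 [10001]: (((NOT 1 IMPLIES 0) OR (0 XOR 0)) OR ((1 AND 1) XOR (0 XOR 1))) -> 1
  row 18 [10010]: (((NOT 1 IMPLIES 0) OR (0 XOR 0)) OR ((1 AND 0) XOR (1 XOR 1))) -> 1
  row 19 [10011]: (((NOT 1 IMPLIES 0) OR (0 XOR 0)) OR ((1 AND 1) XOR (1 XOR 1))) -> 1
  row 20 [10100]: (((NOT 1 IMPLIES 0) OR (0 XOR 0)) OR ((1 AND 0) XOR (0 XOR 1))) -> 1
  row 21 [10101]: (((NOT 1 IMPLIES 0) OR (0 XOR 0)) OR ((1 AND 1) XOR (0 XOR 1))) -> 1
  row 22 [10110]: (((NOT 1 IMPLIES 0) OR (0 XOR 0)) OR ((1 AND 0) XOR (1 XOR 1))) -> 1
  row 23 [10111]: (((NOT 1 IMPLIES 0) OR (0 XOR 0)) OR ((1 AND 1) XOR (1 XOR 1))) -> 1
  row 24 [11000]: (((NOT 1 IMPLIES 1) OR (1 XOR 1)) OR ((1 AND 0) XOR (0 XOR 1))) -> 1
  row 25 [11001]: (((NOT 1 IMPLIES 1) OR (1 XOR 1)) OR ((1 AND 1) XOR (0 XOR 1))) -> 1
  row 26 [11010]: (((NOT 1 IMPLIES 1) OR (1 XOR 1)) OR ((1 AND 0) XOR (1 XOR 1))) -> 1
  row 27 [11011]: (((NOT 1 IMPLIES 1) OR (1 XOR 1)) OR ((1 AND 1) XOR (1 XOR 1))) -> 1
  row 28 [11100]: (((NOT 1 IMPLIES 1) OR (1 XOR 1)) OR ((1 AND 0) XOR (0 XOR 1))) -> 1
  row 29 [11101]: (((NOT 1 IMPLIES 1) OR (1 XOR 1)) OR ((1 AND 1) XOR (0 XOR 1))) -> 1
  row 30 [11110]: (((NOT 1 IMPLIES 1) OR (1 XOR 1)) OR ((1 AND 0) XOR (1 XOR 1))) -> 1
  row 31 [11111]: (((NOT 1 IMPLIES 1) OR (1 XOR 1)) OR ((1 AND 1) XOR (1 XOR 1))) -> 1
Full result column, 4 rows per line (a,b,c fixed per line; d,e runs 00..11 left to right):
  rows 0-3 [a,b,c=000]: 0011  = hex 3
  rows 4-7 [a,b,c=001]: 0011  = hex 3
  rows 8-11 [a,b,c=010]: 1111  = hex F
  rows 12-15 [a,b,c=011]: 1111  = hex F
  rows 16-19 [a,b,c=100]: 1111  = hex F
  rows 20-23 [a,b,c=101]: 1111  = hex F
  rows 24-27 [a,b,c=110]: 1111  = hex F
  rows 28-31 [a,b,c=111]: 1111  = hex F
Output column (row 0 .. row 31) = 00110011111111111111111111111111
Output column grouped in 4s = 0011 0011 1111 1111 1111 1111 1111 1111 = 0x33FFFFFF
Convert to decimal digit by digit (value = value*16 + digit):
  3 -> 3
  3*16 + 3 = 51
  51*16 + 15 (F) = 831
  831*16 + 15 (F) = 13311
  13311*16 + 15 (F) = 212991
  212991*16 + 15 (F) = 3407871
  3407871*16 + 15 (F) = 54525951
  54525951*16 + 15 (F) = 872415231
Decimal = 872415231

872415231


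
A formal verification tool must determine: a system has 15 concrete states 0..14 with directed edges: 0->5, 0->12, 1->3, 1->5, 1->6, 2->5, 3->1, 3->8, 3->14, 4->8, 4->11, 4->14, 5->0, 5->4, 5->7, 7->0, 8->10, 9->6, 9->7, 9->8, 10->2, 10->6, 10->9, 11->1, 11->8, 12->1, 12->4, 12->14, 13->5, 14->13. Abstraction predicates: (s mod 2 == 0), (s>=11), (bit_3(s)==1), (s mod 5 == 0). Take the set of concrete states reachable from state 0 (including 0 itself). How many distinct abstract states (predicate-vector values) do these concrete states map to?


BFS from 0:
Concrete reachable: {0, 1, 2, 3, 4, 5, 6, 7, 8, 9, 10, 11, 12, 13, 14}
Abstract via predicates (s mod 2 == 0), (s>=11), (bit_3(s)==1), (s mod 5 == 0):
  (0,0,0,0) <- {1, 3, 7}
  (0,0,0,1) <- {5}
  (0,0,1,0) <- {9}
  (0,1,1,0) <- {11, 13}
  (1,0,0,0) <- {2, 4, 6}
  (1,0,0,1) <- {0}
  (1,0,1,0) <- {8}
  (1,0,1,1) <- {10}
  (1,1,1,0) <- {12, 14}
Distinct abstract states = 9

9


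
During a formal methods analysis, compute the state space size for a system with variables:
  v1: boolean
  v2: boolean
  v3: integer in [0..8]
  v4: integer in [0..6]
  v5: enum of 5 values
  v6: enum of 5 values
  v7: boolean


State space = product of domain sizes of all variables.
Domain sizes:
  v1 (boolean): 2
  v2 (boolean): 2
  v3 (integer in [0..8]): 9
  v4 (integer in [0..6]): 7
  v5 (enum of 5 values): 5
  v6 (enum of 5 values): 5
  v7 (boolean): 2
Product = 2 * 2 * 9 * 7 * 5 * 5 * 2 = 12600

12600


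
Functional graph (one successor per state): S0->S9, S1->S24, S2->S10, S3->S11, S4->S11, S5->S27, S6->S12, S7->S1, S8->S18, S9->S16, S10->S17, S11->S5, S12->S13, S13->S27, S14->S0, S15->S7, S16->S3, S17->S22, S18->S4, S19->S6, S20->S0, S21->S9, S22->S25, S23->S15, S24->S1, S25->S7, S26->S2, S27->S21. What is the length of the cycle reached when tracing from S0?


Trace from S0 until a state repeats:
  S0 -> S9 -> S16 -> S3 -> S11 -> S5 -> S27 -> S21 -> S9
S9 first seen at step 1, revisited at step 8.
Cycle length = 8 - 1 = 7

7


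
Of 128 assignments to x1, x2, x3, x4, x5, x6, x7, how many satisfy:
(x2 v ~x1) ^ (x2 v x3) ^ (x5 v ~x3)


CNF with 3 clauses over 7 vars (128 assignments).
An assignment satisfies CNF iff every clause has >=1 true literal.
Check each row (bits = x1,x2,x3,x4,x5,x6,x7; clause T/F shown):
  row 0 [0000000]: clauses=TFT -> 0
  row 1 [0000001]: clauses=TFT -> 0
  row 2 [0000010]: clauses=TFT -> 0
  row 3 [0000011]: clauses=TFT -> 0
  row 4 [0000100]: clauses=TFT -> 0
  (every remaining row is evaluated the same way; all 128 results are listed next)
Full result column, 8 rows per line (x1,x2,x3,x4 fixed per line; x5,x6,x7 runs 000..111 left to right):
  rows 0-7 [x1,x2,x3,x4=0000]: 00000000  (ones: 0)
  rows 8-15 [x1,x2,x3,x4=0001]: 00000000  (ones: 0)
  rows 16-23 [x1,x2,x3,x4=0010]: 00001111  (ones: 4)
  rows 24-31 [x1,x2,x3,x4=0011]: 00001111  (ones: 4)
  rows 32-39 [x1,x2,x3,x4=0100]: 11111111  (ones: 8)
  rows 40-47 [x1,x2,x3,x4=0101]: 11111111  (ones: 8)
  rows 48-55 [x1,x2,x3,x4=0110]: 00001111  (ones: 4)
  rows 56-63 [x1,x2,x3,x4=0111]: 00001111  (ones: 4)
  rows 64-71 [x1,x2,x3,x4=1000]: 00000000  (ones: 0)
  rows 72-79 [x1,x2,x3,x4=1001]: 00000000  (ones: 0)
  rows 80-87 [x1,x2,x3,x4=1010]: 00000000  (ones: 0)
  rows 88-95 [x1,x2,x3,x4=1011]: 00000000  (ones: 0)
  rows 96-103 [x1,x2,x3,x4=1100]: 11111111  (ones: 8)
  rows 104-111 [x1,x2,x3,x4=1101]: 11111111  (ones: 8)
  rows 112-119 [x1,x2,x3,x4=1110]: 00001111  (ones: 4)
  rows 120-127 [x1,x2,x3,x4=1111]: 00001111  (ones: 4)
Satisfying assignments = 0+0+4+4+8+8+4+4+0+0+0+0+8+8+4+4 = 56

56


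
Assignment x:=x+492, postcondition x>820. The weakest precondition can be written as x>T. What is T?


Formula: wp(x:=E, P) = P[E/x] (substitute E for x in postcondition)
Step 1: Postcondition: x>820
Step 2: Substitute x+492 for x: x+492>820
Step 3: Solve for x: x > 820-492 = 328

328


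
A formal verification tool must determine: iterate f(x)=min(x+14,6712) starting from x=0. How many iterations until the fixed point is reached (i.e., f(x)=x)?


Step 1: x=0, cap=6712, increment=14
Step 2: x grows by 14 each step until capped at 6712; fixed point is x=6712
Step 3: iterations = ceil(6712/14) = 480

480


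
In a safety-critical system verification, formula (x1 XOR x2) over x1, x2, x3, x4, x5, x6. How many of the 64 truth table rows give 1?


Formula: (x1 XOR x2) over 6 vars (64 rows)
Evaluate each row (x1, x2, x3, x4, x5, x6 as bits, MSB first):
  row 0 [000000]: (0 XOR 0) -> 0
  row 1 [000001]: (0 XOR 0) -> 0
  row 2 [000010]: (0 XOR 0) -> 0
  row 3 [000011]: (0 XOR 0) -> 0
  row 4 [000100]: (0 XOR 0) -> 0
  (every remaining row is evaluated the same way; all 64 results are listed next)
Full result column, 8 rows per line (x1,x2,x3 fixed per line; x4,x5,x6 runs 000..111 left to right):
  rows 0-7 [x1,x2,x3=000]: 00000000  (ones: 0)
  rows 8-15 [x1,x2,x3=001]: 00000000  (ones: 0)
  rows 16-23 [x1,x2,x3=010]: 11111111  (ones: 8)
  rows 24-31 [x1,x2,x3=011]: 11111111  (ones: 8)
  rows 32-39 [x1,x2,x3=100]: 11111111  (ones: 8)
  rows 40-47 [x1,x2,x3=101]: 11111111  (ones: 8)
  rows 48-55 [x1,x2,x3=110]: 00000000  (ones: 0)
  rows 56-63 [x1,x2,x3=111]: 00000000  (ones: 0)
Count of 1-rows = 0+0+8+8+8+8+0+0 = 32

32


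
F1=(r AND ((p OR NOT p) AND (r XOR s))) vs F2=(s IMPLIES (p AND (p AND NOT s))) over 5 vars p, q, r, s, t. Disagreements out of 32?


F1 = (r AND ((p OR NOT p) AND (r XOR s)))
F2 = (s IMPLIES (p AND (p AND NOT s)))
Evaluate both on each of 32 rows (bits = p,q,r,s,t):
  row 0 [00000]: F1=0 F2=1 (differ) -> 1
  row 1 [00001]: F1=0 F2=1 (differ) -> 1
  row 2 [00010]: F1=0 F2=0 -> 0
  row 3 [00011]: F1=0 F2=0 -> 0
  row 4 [00100]: F1=1 F2=1 -> 0
  row 5 [00101]: F1=1 F2=1 -> 0
  row 6 [00110]: F1=0 F2=0 -> 0
  row 7 [00111]: F1=0 F2=0 -> 0
  row 8 [01000]: F1=0 F2=1 (differ) -> 1
  row 9 [01001]: F1=0 F2=1 (differ) -> 1
  row 10 [01010]: F1=0 F2=0 -> 0
  row 11 [01011]: F1=0 F2=0 -> 0
  row 12 [01100]: F1=1 F2=1 -> 0
  row 13 [01101]: F1=1 F2=1 -> 0
  row 14 [01110]: F1=0 F2=0 -> 0
  row 15 [01111]: F1=0 F2=0 -> 0
  row 16 [10000]: F1=0 F2=1 (differ) -> 1
  row 17 [10001]: F1=0 F2=1 (differ) -> 1
  row 18 [10010]: F1=0 F2=0 -> 0
  row 19 [10011]: F1=0 F2=0 -> 0
  row 20 [10100]: F1=1 F2=1 -> 0
  row 21 [10101]: F1=1 F2=1 -> 0
  row 22 [10110]: F1=0 F2=0 -> 0
  row 23 [10111]: F1=0 F2=0 -> 0
  row 24 [11000]: F1=0 F2=1 (differ) -> 1
  row 25 [11001]: F1=0 F2=1 (differ) -> 1
  row 26 [11010]: F1=0 F2=0 -> 0
  row 27 [11011]: F1=0 F2=0 -> 0
  row 28 [11100]: F1=1 F2=1 -> 0
  row 29 [11101]: F1=1 F2=1 -> 0
  row 30 [11110]: F1=0 F2=0 -> 0
  row 31 [11111]: F1=0 F2=0 -> 0
Full result column, 8 rows per line (p,q fixed per line; r,s,t runs 000..111 left to right):
  rows 0-7 [p,q=00]: 11000000  (ones: 2)
  rows 8-15 [p,q=01]: 11000000  (ones: 2)
  rows 16-23 [p,q=10]: 11000000  (ones: 2)
  rows 24-31 [p,q=11]: 11000000  (ones: 2)
Disagreements = 2+2+2+2 = 8

8


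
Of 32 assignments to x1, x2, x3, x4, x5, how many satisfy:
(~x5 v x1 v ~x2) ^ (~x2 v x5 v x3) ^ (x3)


CNF with 3 clauses over 5 vars (32 assignments).
An assignment satisfies CNF iff every clause has >=1 true literal.
Check each row (bits = x1,x2,x3,x4,x5; clause T/F shown):
  row 0 [00000]: clauses=TTF -> 0
  row 1 [00001]: clauses=TTF -> 0
  row 2 [00010]: clauses=TTF -> 0
  row 3 [00011]: clauses=TTF -> 0
  row 4 [00100]: clauses=TTT -> 1
  row 5 [00101]: clauses=TTT -> 1
  row 6 [00110]: clauses=TTT -> 1
  row 7 [00111]: clauses=TTT -> 1
  row 8 [01000]: clauses=TFF -> 0
  row 9 [01001]: clauses=FTF -> 0
  row 10 [01010]: clauses=TFF -> 0
  row 11 [01011]: clauses=FTF -> 0
  row 12 [01100]: clauses=TTT -> 1
  row 13 [01101]: clauses=FTT -> 0
  row 14 [01110]: clauses=TTT -> 1
  row 15 [01111]: clauses=FTT -> 0
  row 16 [10000]: clauses=TTF -> 0
  row 17 [10001]: clauses=TTF -> 0
  row 18 [10010]: clauses=TTF -> 0
  row 19 [10011]: clauses=TTF -> 0
  row 20 [10100]: clauses=TTT -> 1
  row 21 [10101]: clauses=TTT -> 1
  row 22 [10110]: clauses=TTT -> 1
  row 23 [10111]: clauses=TTT -> 1
  row 24 [11000]: clauses=TFF -> 0
  row 25 [11001]: clauses=TTF -> 0
  row 26 [11010]: clauses=TFF -> 0
  row 27 [11011]: clauses=TTF -> 0
  row 28 [11100]: clauses=TTT -> 1
  row 29 [11101]: clauses=TTT -> 1
  row 30 [11110]: clauses=TTT -> 1
  row 31 [11111]: clauses=TTT -> 1
Full result column, 8 rows per line (x1,x2 fixed per line; x3,x4,x5 runs 000..111 left to right):
  rows 0-7 [x1,x2=00]: 00001111  (ones: 4)
  rows 8-15 [x1,x2=01]: 00001010  (ones: 2)
  rows 16-23 [x1,x2=10]: 00001111  (ones: 4)
  rows 24-31 [x1,x2=11]: 00001111  (ones: 4)
Satisfying assignments = 4+2+4+4 = 14

14


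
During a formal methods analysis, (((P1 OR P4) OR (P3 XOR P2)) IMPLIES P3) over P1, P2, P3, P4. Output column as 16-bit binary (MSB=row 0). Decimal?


Formula: (((P1 OR P4) OR (P3 XOR P2)) IMPLIES P3) over P1, P2, P3, P4 (16 rows)
Evaluate each row (bits = P1,P2,P3,P4, MSB first):
  row 0 [0000]: (((0 OR 0) OR (0 XOR 0)) IMPLIES 0) -> 1
  row 1 [0001]: (((0 OR 1) OR (0 XOR 0)) IMPLIES 0) -> 0
  row 2 [0010]: (((0 OR 0) OR (1 XOR 0)) IMPLIES 1) -> 1
  row 3 [0011]: (((0 OR 1) OR (1 XOR 0)) IMPLIES 1) -> 1
  row 4 [0100]: (((0 OR 0) OR (0 XOR 1)) IMPLIES 0) -> 0
  row 5 [0101]: (((0 OR 1) OR (0 XOR 1)) IMPLIES 0) -> 0
  row 6 [0110]: (((0 OR 0) OR (1 XOR 1)) IMPLIES 1) -> 1
  row 7 [0111]: (((0 OR 1) OR (1 XOR 1)) IMPLIES 1) -> 1
  row 8 [1000]: (((1 OR 0) OR (0 XOR 0)) IMPLIES 0) -> 0
  row 9 [1001]: (((1 OR 1) OR (0 XOR 0)) IMPLIES 0) -> 0
  row 10 [1010]: (((1 OR 0) OR (1 XOR 0)) IMPLIES 1) -> 1
  row 11 [1011]: (((1 OR 1) OR (1 XOR 0)) IMPLIES 1) -> 1
  row 12 [1100]: (((1 OR 0) OR (0 XOR 1)) IMPLIES 0) -> 0
  row 13 [1101]: (((1 OR 1) OR (0 XOR 1)) IMPLIES 0) -> 0
  row 14 [1110]: (((1 OR 0) OR (1 XOR 1)) IMPLIES 1) -> 1
  row 15 [1111]: (((1 OR 1) OR (1 XOR 1)) IMPLIES 1) -> 1
Full result column, 4 rows per line (P1,P2 fixed per line; P3,P4 runs 00..11 left to right):
  rows 0-3 [P1,P2=00]: 1011  = hex B
  rows 4-7 [P1,P2=01]: 0011  = hex 3
  rows 8-11 [P1,P2=10]: 0011  = hex 3
  rows 12-15 [P1,P2=11]: 0011  = hex 3
Output column (row 0 .. row 15) = 1011001100110011
Output column grouped in 4s = 1011 0011 0011 0011 = 0xB333
Convert to decimal digit by digit (value = value*16 + digit):
  B -> 11
  11*16 + 3 = 179
  179*16 + 3 = 2867
  2867*16 + 3 = 45875
Decimal = 45875

45875


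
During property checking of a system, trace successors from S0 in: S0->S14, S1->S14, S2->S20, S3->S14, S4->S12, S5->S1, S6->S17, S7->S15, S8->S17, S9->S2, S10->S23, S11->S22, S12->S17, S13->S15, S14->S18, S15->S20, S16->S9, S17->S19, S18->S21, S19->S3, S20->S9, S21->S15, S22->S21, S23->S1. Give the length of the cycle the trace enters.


Trace from S0 until a state repeats:
  S0 -> S14 -> S18 -> S21 -> S15 -> S20 -> S9 -> S2 -> S20
S20 first seen at step 5, revisited at step 8.
Cycle length = 8 - 5 = 3

3


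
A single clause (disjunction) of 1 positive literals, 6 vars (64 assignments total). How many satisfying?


Step 1: Total=2^6=64
Step 2: Unsat when all 1 false: 2^5=32
Step 3: Sat=64-32=32

32


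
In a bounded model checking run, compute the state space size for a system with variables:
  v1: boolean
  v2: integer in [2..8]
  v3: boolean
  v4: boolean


State space = product of domain sizes of all variables.
Domain sizes:
  v1 (boolean): 2
  v2 (integer in [2..8]): 7
  v3 (boolean): 2
  v4 (boolean): 2
Product = 2 * 7 * 2 * 2 = 56

56


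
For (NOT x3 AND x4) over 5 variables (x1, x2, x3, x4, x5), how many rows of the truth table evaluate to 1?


Formula: (NOT x3 AND x4) over 5 vars (32 rows)
Evaluate each row (x1, x2, x3, x4, x5 as bits, MSB first):
  row 0 [00000]: (NOT 0 AND 0) -> 0
  row 1 [00001]: (NOT 0 AND 0) -> 0
  row 2 [00010]: (NOT 0 AND 1) -> 1
  row 3 [00011]: (NOT 0 AND 1) -> 1
  row 4 [00100]: (NOT 1 AND 0) -> 0
  row 5 [00101]: (NOT 1 AND 0) -> 0
  row 6 [00110]: (NOT 1 AND 1) -> 0
  row 7 [00111]: (NOT 1 AND 1) -> 0
  row 8 [01000]: (NOT 0 AND 0) -> 0
  row 9 [01001]: (NOT 0 AND 0) -> 0
  row 10 [01010]: (NOT 0 AND 1) -> 1
  row 11 [01011]: (NOT 0 AND 1) -> 1
  row 12 [01100]: (NOT 1 AND 0) -> 0
  row 13 [01101]: (NOT 1 AND 0) -> 0
  row 14 [01110]: (NOT 1 AND 1) -> 0
  row 15 [01111]: (NOT 1 AND 1) -> 0
  row 16 [10000]: (NOT 0 AND 0) -> 0
  row 17 [10001]: (NOT 0 AND 0) -> 0
  row 18 [10010]: (NOT 0 AND 1) -> 1
  row 19 [10011]: (NOT 0 AND 1) -> 1
  row 20 [10100]: (NOT 1 AND 0) -> 0
  row 21 [10101]: (NOT 1 AND 0) -> 0
  row 22 [10110]: (NOT 1 AND 1) -> 0
  row 23 [10111]: (NOT 1 AND 1) -> 0
  row 24 [11000]: (NOT 0 AND 0) -> 0
  row 25 [11001]: (NOT 0 AND 0) -> 0
  row 26 [11010]: (NOT 0 AND 1) -> 1
  row 27 [11011]: (NOT 0 AND 1) -> 1
  row 28 [11100]: (NOT 1 AND 0) -> 0
  row 29 [11101]: (NOT 1 AND 0) -> 0
  row 30 [11110]: (NOT 1 AND 1) -> 0
  row 31 [11111]: (NOT 1 AND 1) -> 0
Full result column, 8 rows per line (x1,x2 fixed per line; x3,x4,x5 runs 000..111 left to right):
  rows 0-7 [x1,x2=00]: 00110000  (ones: 2)
  rows 8-15 [x1,x2=01]: 00110000  (ones: 2)
  rows 16-23 [x1,x2=10]: 00110000  (ones: 2)
  rows 24-31 [x1,x2=11]: 00110000  (ones: 2)
Count of 1-rows = 2+2+2+2 = 8

8


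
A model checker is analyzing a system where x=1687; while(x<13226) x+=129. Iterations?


Step 1: x goes from 1687 toward 13226 by 129; the body runs while x<13226, so iterations = ceil((bound-start)/step)
Step 2: Distance=11539
Step 3: ceil(11539/129)=90

90


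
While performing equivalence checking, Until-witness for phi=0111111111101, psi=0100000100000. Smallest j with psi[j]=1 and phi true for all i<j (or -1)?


(phi U psi) at 0: need smallest j with psi[j]=1 and phi[i]=1 for all i in [0,j).
Scan from step 0:
  step 0: phi=0 -> phi-prefix broken from here
  step 1: psi=1 but phi already failed -> not a witness
  step 7: psi=1 but phi already failed -> not a witness
  end of trace: no witness -> -1
Witness step = -1

-1


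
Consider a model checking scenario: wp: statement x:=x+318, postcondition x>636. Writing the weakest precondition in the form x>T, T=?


Formula: wp(x:=E, P) = P[E/x] (substitute E for x in postcondition)
Step 1: Postcondition: x>636
Step 2: Substitute x+318 for x: x+318>636
Step 3: Solve for x: x > 636-318 = 318

318


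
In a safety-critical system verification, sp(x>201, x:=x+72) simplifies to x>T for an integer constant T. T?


Formula: sp(P, x:=E) = exists old_x. (x = E[old_x/x]) AND P[old_x/x] (old_x is the value of x before the assignment; eliminate old_x by solving x = E[old_x/x] for old_x)
Step 1: Precondition P: x>201, i.e. old_x > 201
Step 2: Assignment gives x = old_x + 72, so old_x = x - 72
Step 3: Substitute into P: x - 72 > 201
Step 4: Simplify: x > 201+72 = 273

273
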